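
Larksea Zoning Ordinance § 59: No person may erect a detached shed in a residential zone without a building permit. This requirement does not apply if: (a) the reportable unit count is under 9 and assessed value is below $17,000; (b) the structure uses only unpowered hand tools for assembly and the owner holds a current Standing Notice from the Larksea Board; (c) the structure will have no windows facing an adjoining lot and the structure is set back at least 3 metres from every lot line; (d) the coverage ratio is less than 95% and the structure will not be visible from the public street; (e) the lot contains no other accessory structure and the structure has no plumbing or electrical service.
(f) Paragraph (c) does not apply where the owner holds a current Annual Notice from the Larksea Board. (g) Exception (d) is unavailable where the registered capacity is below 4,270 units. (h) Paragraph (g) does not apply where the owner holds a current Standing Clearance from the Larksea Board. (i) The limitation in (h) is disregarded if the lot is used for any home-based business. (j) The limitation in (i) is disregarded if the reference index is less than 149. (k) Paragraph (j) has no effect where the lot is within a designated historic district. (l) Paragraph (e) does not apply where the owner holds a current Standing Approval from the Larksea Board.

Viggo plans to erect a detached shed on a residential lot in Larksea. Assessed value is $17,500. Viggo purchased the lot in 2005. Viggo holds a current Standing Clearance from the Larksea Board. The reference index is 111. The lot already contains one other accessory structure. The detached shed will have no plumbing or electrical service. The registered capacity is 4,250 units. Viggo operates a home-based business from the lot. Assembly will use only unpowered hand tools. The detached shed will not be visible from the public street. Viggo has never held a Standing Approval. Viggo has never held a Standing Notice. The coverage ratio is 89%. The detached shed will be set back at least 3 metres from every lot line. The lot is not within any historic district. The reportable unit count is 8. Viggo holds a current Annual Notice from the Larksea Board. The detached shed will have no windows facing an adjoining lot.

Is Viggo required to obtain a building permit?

Exception (a) does not apply: assessed value is $17,500, not below $17,000.
Exception (b) fails — no current Standing Notice is held.
Exception (c)'s conditions are all satisfied: no windows face an adjoining lot; the setback is at least 3 m on every side. But applying paragraph (f): (f) is engaged — a current Annual Notice is held. So (c) is unavailable.
All of (d)'s requirements are met (the coverage ratio is 89%, less than the 95% limit; the structure will not be visible from the street). Considering the limiting provisions: (g) is engaged (the registered capacity is 4,250 units, below the 4,270 units limit), but is set aside by (h): (h) operates against (g): a current Standing Clearance is held. (i) applies (a home-based business operates on the lot), but yields to (j): (j) operates against (i): the reference index is 111, less than the 149 limit. (k) is not engaged (the lot is not in a historic district), so (j) stands. (d) remains available.
Exception (e) fails — the lot already has another accessory structure.

No — exception (d) applies; Viggo does not need a building permit.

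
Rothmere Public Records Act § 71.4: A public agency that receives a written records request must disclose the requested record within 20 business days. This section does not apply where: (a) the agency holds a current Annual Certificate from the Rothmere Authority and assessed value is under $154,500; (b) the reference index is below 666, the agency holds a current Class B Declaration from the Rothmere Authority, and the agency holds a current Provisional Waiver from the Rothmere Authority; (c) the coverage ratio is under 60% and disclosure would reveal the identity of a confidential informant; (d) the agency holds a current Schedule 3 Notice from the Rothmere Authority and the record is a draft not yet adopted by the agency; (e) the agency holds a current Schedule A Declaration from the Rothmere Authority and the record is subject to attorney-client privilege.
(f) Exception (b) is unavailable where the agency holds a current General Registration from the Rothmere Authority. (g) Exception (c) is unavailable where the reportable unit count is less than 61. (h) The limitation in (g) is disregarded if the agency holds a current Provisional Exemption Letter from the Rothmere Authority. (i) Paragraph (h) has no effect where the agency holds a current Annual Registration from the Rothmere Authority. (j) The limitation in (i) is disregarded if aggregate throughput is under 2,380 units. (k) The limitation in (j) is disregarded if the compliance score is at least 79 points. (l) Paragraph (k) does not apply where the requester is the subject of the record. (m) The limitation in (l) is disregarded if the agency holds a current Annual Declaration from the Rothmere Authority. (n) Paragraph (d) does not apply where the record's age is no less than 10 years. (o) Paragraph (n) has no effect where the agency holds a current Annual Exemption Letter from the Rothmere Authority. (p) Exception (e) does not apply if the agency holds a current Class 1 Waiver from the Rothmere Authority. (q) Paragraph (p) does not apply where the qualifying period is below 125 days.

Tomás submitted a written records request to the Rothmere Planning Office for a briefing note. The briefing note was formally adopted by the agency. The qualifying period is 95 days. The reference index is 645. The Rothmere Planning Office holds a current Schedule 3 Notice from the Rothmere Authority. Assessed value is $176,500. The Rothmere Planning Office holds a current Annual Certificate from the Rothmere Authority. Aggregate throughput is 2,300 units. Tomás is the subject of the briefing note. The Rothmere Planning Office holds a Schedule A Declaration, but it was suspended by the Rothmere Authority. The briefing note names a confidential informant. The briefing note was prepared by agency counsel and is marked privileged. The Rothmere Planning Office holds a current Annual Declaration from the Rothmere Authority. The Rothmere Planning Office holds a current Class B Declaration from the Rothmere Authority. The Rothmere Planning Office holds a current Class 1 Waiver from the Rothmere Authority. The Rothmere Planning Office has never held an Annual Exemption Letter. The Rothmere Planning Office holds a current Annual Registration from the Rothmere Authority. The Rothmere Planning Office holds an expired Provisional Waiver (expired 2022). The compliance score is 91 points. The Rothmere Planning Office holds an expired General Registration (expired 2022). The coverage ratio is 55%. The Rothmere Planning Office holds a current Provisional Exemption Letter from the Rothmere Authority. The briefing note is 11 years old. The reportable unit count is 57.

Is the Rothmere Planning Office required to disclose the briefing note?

Yes — the Rothmere Planning Office must disclose the briefing note.

Exception (a) requires that assessed value is under $154,500; but assessed value is $176,500, not under $154,500, so (a) is unavailable.
Exception (b) requires that the agency holds a current Provisional Waiver from the Rothmere Authority; but no current Provisional Waiver is held, so (b) is unavailable.
Exception (c): the coverage ratio is 55%, under the 60% limit; the briefing note names a confidential informant — every condition holds. But applying paragraphs (g)–(m): (g) is triggered — the reportable unit count is 57, less than the 61 limit. (h) is engaged (a current Provisional Exemption Letter is held), but is set aside by (i): (i) applies — a current Annual Registration is held. (j) is triggered (aggregate throughput is 2,300 units, under the 2,380 units limit), but is itself disapplied by (k): (k) operates against (j): the compliance score is 91 points, meeting the 79 points threshold. (l) is triggered (Tomás is the subject of the briefing note), but is itself disapplied by (m): (m) operates against (l): a current Annual Declaration is held. (c) is therefore removed.
Exception (d) fails — the briefing note has been formally adopted.
Exception (e) requires that the agency holds a current Schedule A Declaration from the Rothmere Authority; but no current Schedule A Declaration is held, so (e) is unavailable.
No exception is made out. the Rothmere Planning Office falls within the general rule.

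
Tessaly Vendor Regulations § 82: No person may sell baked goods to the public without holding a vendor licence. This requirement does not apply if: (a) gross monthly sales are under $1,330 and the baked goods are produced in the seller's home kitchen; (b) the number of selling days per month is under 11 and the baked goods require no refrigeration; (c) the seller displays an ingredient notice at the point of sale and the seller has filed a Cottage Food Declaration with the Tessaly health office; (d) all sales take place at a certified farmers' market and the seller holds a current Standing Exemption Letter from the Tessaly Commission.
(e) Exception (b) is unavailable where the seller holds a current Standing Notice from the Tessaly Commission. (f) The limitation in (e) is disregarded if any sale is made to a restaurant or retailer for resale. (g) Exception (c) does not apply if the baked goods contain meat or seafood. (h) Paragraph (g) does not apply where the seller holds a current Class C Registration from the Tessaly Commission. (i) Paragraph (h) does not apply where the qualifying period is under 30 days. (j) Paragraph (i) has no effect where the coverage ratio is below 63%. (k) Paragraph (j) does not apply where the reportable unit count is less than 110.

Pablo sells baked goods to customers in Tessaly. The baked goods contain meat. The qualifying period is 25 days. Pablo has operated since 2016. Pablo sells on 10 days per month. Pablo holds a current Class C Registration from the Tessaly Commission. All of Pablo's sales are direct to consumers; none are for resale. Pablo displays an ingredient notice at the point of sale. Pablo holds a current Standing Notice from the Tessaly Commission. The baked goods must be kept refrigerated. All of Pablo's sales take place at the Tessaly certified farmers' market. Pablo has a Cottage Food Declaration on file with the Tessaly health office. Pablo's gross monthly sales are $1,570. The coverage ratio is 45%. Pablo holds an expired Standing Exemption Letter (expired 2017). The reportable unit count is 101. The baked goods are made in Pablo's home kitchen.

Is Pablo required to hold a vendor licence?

Exception (a) fails — gross monthly sales are $1,570, not under $1,330.
Exception (b) requires that the baked goods require no refrigeration; but the baked goods require refrigeration, so (b) is unavailable.
Exception (c): an ingredient notice is displayed; a Cottage Food Declaration is on file — every condition holds. But: (g) operates against (c): the baked goods contain meat. (h) would limit (g) — a current Class C Registration is held — but (i) sets (h) aside: (i) operates — the qualifying period is 25 days, under the 30 days limit. (j) is engaged (the coverage ratio is 45%, below the 63% limit), but is set aside by (k): (k) is triggered — the reportable unit count is 101, less than the 110 limit. So (c) is unavailable.
Exception (d) fails — there is no Standing Exemption Letter in force.
No exception applies. The general rule governs.

Yes — Pablo must hold a vendor licence.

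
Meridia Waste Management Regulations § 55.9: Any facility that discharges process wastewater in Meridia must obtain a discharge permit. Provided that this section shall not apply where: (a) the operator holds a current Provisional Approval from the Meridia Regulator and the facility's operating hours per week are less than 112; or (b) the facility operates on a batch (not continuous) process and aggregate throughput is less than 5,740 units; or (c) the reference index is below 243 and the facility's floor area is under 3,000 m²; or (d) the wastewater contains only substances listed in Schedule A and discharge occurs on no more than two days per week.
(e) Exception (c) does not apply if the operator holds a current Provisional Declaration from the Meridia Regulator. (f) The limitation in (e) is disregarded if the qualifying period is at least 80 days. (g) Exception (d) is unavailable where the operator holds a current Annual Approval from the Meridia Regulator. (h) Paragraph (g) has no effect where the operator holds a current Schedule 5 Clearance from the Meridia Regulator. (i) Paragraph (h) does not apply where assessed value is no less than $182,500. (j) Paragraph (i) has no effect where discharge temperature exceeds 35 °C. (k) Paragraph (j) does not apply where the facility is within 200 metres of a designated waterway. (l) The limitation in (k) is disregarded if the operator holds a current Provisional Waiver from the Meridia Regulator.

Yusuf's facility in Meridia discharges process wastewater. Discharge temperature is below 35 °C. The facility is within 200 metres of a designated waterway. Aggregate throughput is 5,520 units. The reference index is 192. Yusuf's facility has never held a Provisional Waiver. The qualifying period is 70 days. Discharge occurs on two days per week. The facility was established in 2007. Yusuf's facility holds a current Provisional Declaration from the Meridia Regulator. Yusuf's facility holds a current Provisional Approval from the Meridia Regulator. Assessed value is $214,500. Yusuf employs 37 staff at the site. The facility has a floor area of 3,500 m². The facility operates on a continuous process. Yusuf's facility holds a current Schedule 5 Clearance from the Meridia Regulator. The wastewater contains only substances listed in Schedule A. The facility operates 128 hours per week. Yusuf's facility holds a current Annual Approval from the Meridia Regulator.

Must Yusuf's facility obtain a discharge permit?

Yes — Yusuf's facility must obtain a discharge permit.

Exception (a) fails — the facility's operating hours per week are 128, not less than 112.
Exception (b) requires that the facility operates on a batch (not continuous) process; but the facility operates on a continuous process, so (b) is unavailable.
Exception (c) fails — the facility's floor area is 3,500 m², not under 3,000 m².
Exception (d): the wastewater is Schedule-A-only; discharge occurs on no more than two days per week — every condition holds. However, paragraphs (g)–(l) must be considered: (g) operates against (d): a current Annual Approval is held. (h) would limit (g) — a current Schedule 5 Clearance is held — but (i) sets (h) aside: (i) operates against (h): assessed value is $214,500, meeting the $182,500 threshold. (j), which would lift (i), is inapplicable — discharge temperature is below 35 °C. So (d) is unavailable.
Every exception is unavailable, so the rule governs.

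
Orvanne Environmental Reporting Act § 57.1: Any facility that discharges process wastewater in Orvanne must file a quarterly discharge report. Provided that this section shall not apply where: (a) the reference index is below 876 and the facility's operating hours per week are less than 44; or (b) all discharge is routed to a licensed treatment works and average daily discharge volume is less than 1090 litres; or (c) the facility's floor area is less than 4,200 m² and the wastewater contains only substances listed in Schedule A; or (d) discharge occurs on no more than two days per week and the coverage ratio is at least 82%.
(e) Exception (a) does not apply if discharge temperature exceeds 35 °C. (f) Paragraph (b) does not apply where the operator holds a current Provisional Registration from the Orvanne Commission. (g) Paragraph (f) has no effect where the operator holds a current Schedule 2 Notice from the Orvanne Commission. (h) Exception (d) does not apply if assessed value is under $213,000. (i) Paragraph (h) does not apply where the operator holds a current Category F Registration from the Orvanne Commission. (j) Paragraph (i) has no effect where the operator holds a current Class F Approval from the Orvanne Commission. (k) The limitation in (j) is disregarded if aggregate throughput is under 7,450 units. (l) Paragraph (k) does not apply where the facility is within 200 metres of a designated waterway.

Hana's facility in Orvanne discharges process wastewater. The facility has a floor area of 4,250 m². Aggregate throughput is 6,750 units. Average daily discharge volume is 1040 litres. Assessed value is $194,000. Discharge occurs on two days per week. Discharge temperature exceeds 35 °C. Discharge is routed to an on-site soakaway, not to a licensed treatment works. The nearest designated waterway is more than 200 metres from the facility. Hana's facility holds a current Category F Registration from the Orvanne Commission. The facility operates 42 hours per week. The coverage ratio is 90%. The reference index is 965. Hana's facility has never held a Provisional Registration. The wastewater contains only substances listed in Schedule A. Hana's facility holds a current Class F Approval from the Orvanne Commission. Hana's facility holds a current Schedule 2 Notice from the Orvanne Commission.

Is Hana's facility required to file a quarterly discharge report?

No — exception (d) applies; Hana's facility is not required to file a quarterly discharge report.

Exception (a) requires that the reference index is below 876; but the reference index is 965, not below 876, so (a) is unavailable.
Exception (b) fails — discharge is not routed to a licensed treatment works.
Exception (c) requires that the facility's floor area is less than 4,200 m²; but the facility's floor area is 4,250 m², not less than 4,200 m², so (c) is unavailable.
Exception (d): discharge occurs on no more than two days per week; the coverage ratio is 90%, meeting the 82% threshold — every condition holds. Applying paragraphs (h)–(l): (h) operates (assessed value is $194,000, under the $213,000 limit), but is itself disapplied by (i): (i) operates against (h): a current Category F Registration is held. (j) operates (a current Class F Approval is held), but is set aside by (k): (k) operates against (j): aggregate throughput is 6,750 units, under the 7,450 units limit. (l) is not triggered (the facility is more than 200 m from any designated waterway), so (k) stands. (d) remains available.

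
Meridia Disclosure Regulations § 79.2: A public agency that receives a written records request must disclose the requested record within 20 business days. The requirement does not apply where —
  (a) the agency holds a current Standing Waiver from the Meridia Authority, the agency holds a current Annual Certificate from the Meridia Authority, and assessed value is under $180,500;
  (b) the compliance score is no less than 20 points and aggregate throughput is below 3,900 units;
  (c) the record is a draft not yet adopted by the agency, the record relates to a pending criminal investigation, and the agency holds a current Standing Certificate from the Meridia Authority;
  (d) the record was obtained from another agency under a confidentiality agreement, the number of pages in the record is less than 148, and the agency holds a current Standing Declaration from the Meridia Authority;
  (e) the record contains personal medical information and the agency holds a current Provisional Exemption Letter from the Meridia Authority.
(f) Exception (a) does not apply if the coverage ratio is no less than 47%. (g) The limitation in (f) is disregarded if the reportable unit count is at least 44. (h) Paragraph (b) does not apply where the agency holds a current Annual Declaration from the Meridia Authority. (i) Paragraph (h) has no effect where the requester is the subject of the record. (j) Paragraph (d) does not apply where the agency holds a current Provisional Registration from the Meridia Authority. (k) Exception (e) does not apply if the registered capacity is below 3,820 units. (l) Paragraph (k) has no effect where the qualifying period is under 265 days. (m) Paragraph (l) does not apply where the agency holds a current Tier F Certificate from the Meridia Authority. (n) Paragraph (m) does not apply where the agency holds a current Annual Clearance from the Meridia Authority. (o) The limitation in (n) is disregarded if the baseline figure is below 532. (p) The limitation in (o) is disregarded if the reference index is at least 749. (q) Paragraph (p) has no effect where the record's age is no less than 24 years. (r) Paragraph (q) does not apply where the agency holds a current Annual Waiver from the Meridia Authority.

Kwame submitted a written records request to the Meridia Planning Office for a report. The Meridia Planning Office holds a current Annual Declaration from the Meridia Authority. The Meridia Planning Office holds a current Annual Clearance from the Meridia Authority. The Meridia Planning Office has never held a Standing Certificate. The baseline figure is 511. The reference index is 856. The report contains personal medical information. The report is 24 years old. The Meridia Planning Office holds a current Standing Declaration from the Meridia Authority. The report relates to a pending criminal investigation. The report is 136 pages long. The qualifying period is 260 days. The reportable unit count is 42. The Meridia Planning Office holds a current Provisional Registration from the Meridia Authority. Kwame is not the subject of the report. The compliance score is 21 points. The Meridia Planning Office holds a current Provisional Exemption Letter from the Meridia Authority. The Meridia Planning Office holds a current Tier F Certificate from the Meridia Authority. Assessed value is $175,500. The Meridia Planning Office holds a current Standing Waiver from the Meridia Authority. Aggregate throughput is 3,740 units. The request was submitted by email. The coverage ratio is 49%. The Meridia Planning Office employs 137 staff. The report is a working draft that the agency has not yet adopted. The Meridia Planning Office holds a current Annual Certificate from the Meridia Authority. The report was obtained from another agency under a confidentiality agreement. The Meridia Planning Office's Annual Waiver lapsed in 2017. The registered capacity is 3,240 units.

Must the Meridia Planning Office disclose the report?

Exception (a)'s conditions are all satisfied: a current Standing Waiver is held; a current Annual Certificate is held; assessed value is $175,500, under the $180,500 limit. However, paragraphs (f)–(g) must be considered: (f) operates against (a): the coverage ratio is 49%, meeting the 47% threshold. (g) does not operate here (the reportable unit count is 42, short of 44), so (f) stands. So (a) is unavailable.
Exception (b): the compliance score is 21 points, meeting the 20 points threshold; aggregate throughput is 3,740 units, below the 3,900 units limit — every condition holds. But applying paragraphs (h)–(i): (h) operates against (b): a current Annual Declaration is held. (i) is not engaged (Kwame is not the subject of the report), so (h) stands. Exception (b) does not apply.
Exception (c) does not apply: no current Standing Certificate is held.
Exception (d)'s conditions are all satisfied: the report was obtained under a confidentiality agreement; the number of pages in the record is 136, less than the 148 limit; a current Standing Declaration is held. But: (j) is engaged — a current Provisional Registration is held. So (d) is unavailable.
Exception (e) is satisfied on its face — the report contains personal medical information; a current Provisional Exemption Letter is held. Turning to paragraphs (k)–(r): (k) operates against (e): the registered capacity is 3,240 units, below the 3,820 units limit. (l) would limit (k) — the qualifying period is 260 days, under the 265 days limit — but (m) sets (l) aside: (m) operates against (l): a current Tier F Certificate is held. (n) would limit (m) — a current Annual Clearance is held — but (o) sets (n) aside: (o) operates against (n): the baseline figure is 511, below the 532 limit. (p) would limit (o) — the reference index is 856, meeting the 749 threshold — but (q) sets (p) aside: (q) is engaged — the record's age is 24 years, meeting the 24 years threshold. (r) is not engaged (no current Annual Waiver is held), so (q) stands. (e) is therefore removed.
Every exception is unavailable, so the rule governs.

Yes — the Meridia Planning Office must disclose the report.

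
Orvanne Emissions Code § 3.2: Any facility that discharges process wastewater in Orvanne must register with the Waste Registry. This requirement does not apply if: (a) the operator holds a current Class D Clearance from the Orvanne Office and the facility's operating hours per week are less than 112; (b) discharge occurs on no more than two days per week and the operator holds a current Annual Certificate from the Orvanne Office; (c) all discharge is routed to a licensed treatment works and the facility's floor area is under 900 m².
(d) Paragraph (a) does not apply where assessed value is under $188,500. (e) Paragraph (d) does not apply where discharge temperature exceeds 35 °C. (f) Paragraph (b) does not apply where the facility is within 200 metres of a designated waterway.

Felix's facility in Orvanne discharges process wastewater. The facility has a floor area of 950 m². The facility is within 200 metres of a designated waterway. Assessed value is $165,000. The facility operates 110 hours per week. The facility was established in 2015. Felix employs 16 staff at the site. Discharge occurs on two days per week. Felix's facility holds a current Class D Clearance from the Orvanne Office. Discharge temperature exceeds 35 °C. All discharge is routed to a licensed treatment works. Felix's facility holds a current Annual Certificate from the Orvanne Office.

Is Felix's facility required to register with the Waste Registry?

Exception (a): a current Class D Clearance is held; the facility's operating hours per week are 110, less than the 112 limit — every condition holds. Under paragraphs (d)–(e): (d) is engaged (assessed value is $165,000, under the $188,500 limit), but is overridden by (e): (e) applies — discharge temperature exceeds 35 °C. Exception (a) stands.
Exception (b)'s conditions are all satisfied: discharge occurs on no more than two days per week; a current Annual Certificate is held. But applying paragraph (f): (f) operates against (b): the facility is within 200 m of a designated waterway. (b) is therefore removed.
Exception (c) fails — the facility's floor area is 950 m², not under 900 m².

No — exception (a) applies; Felix's facility is not required to register with the Waste Registry.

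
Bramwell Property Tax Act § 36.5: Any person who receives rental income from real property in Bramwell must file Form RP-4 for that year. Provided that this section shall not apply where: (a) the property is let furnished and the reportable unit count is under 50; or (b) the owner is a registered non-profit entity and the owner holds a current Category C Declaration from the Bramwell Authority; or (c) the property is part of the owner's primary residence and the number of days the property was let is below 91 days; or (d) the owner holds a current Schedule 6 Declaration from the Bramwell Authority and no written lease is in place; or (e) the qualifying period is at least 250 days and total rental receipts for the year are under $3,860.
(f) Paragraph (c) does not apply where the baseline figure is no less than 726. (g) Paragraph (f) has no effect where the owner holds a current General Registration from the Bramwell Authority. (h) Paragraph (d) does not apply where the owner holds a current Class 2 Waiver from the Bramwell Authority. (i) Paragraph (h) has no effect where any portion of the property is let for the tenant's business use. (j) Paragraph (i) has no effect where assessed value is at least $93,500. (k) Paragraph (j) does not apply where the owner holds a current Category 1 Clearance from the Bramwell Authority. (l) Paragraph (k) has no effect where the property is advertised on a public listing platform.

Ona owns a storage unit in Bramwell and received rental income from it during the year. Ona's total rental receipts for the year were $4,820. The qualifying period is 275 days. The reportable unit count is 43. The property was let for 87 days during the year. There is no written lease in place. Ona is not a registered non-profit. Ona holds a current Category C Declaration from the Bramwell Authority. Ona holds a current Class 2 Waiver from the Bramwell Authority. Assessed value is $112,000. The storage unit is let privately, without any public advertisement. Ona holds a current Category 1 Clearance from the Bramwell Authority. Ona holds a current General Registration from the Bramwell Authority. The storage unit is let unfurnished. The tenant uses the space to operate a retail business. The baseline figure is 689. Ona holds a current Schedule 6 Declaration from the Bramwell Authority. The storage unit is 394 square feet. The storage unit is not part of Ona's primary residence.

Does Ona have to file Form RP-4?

Exception (a) fails — the property is let unfurnished.
Exception (b) fails — Ona is not a registered non-profit.
Exception (c) requires that the property is part of the owner's primary residence; but the storage unit is not part of the primary residence, so (c) is unavailable.
Exception (d) is satisfied on its face — a current Schedule 6 Declaration is held; there is no written lease. Applying paragraphs (h)–(l): (h) would limit (d) — a current Class 2 Waiver is held — but (i) sets (h) aside: (i) operates — the space is let for business use. (j) is engaged (assessed value is $112,000, meeting the $93,500 threshold), but is set aside by (k): (k) is engaged — a current Category 1 Clearance is held. (l), which would lift (k), is not triggered — the property is let privately without advertisement. Exception (d) stands.
Exception (e) does not apply: total rental receipts for the year are $4,820, not under $3,860.

No — exception (d) applies; Ona is not required to file Form RP-4.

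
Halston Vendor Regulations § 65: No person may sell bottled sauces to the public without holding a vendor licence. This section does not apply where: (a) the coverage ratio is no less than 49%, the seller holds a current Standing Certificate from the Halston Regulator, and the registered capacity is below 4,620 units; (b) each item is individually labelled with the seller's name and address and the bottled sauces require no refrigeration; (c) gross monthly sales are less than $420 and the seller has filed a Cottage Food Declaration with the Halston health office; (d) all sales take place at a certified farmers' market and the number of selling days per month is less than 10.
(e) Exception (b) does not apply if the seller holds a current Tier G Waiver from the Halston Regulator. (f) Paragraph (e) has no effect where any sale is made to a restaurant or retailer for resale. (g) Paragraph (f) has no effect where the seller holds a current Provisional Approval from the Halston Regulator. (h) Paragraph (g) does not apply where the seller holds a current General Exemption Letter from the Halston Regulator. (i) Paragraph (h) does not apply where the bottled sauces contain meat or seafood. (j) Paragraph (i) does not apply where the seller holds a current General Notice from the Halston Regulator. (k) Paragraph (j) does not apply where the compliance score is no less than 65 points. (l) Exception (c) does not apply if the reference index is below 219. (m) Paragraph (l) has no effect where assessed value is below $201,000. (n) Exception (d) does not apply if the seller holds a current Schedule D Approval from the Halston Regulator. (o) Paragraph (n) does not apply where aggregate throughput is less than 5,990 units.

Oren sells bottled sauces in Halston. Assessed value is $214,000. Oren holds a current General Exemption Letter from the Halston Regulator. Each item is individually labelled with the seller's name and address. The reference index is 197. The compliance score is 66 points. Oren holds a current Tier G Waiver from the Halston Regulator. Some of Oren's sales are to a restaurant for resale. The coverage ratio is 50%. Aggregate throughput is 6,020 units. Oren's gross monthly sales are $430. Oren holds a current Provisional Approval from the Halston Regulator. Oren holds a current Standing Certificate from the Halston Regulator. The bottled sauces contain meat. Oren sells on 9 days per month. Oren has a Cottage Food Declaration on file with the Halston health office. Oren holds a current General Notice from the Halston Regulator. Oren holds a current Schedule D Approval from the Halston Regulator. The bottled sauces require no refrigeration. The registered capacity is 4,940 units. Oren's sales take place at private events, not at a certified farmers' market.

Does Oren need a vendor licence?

Exception (a) requires that the registered capacity is below 4,620 units; but the registered capacity is 4,940 units, not below 4,620 units, so (a) is unavailable.
Exception (b) is satisfied on its face — items are individually labelled; the bottled sauces are shelf-stable. But: (e) is engaged — a current Tier G Waiver is held. (f) is triggered (some sales are to a restaurant for resale), but is itself disapplied by (g): (g) is engaged — a current Provisional Approval is held. (h) would limit (g) — a current General Exemption Letter is held — but (i) sets (h) aside: (i) operates against (h): the bottled sauces contain meat. (j) would limit (i) — a current General Notice is held — but (k) sets (j) aside: (k) operates against (j): the compliance score is 66 points, meeting the 65 points threshold. (b) is therefore removed.
Exception (c) requires that gross monthly sales are less than $420; but gross monthly sales are $430, not less than $420, so (c) is unavailable.
Exception (d) does not apply: sales are at private events, not a certified farmers' market.
Every exception is unavailable, so the rule governs.

Yes — Oren must hold a vendor licence.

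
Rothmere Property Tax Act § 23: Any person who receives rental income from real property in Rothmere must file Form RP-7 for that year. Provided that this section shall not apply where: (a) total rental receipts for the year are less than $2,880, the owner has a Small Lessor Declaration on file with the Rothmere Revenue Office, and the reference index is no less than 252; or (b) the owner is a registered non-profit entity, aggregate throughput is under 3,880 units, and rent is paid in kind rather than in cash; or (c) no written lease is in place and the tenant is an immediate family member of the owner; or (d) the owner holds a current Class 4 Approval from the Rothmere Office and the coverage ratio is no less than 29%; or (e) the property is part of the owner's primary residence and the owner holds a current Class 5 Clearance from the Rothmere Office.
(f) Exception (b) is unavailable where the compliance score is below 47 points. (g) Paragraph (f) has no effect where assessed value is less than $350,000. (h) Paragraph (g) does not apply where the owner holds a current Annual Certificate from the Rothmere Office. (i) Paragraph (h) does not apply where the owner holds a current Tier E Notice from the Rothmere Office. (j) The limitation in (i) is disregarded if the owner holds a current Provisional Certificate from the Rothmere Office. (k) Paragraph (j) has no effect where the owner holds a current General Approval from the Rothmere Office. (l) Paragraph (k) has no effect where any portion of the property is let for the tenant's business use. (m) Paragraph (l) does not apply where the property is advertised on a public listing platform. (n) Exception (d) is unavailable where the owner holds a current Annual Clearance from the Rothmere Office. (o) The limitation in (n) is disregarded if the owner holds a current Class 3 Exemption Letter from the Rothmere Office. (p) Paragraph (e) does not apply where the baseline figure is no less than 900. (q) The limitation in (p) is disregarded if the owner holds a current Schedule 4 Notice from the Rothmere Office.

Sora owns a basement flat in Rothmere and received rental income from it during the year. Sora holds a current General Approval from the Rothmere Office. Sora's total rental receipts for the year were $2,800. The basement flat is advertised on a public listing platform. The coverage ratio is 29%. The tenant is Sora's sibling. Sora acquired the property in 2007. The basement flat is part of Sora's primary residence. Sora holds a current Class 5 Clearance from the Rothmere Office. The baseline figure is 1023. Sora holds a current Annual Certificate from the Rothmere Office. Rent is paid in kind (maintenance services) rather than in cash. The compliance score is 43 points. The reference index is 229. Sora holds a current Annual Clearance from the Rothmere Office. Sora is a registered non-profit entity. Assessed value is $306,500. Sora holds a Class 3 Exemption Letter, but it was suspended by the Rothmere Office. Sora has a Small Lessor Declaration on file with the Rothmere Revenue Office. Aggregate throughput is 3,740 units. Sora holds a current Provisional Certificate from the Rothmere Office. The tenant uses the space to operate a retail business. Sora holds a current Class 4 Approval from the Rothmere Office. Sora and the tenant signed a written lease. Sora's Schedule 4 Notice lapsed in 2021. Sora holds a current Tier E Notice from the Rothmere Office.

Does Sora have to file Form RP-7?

No — exception (b) applies; Sora is not required to file Form RP-7.

Exception (a) requires that the reference index is no less than 252; but the reference index is 229, short of 252, so (a) is unavailable.
All of (b)'s requirements are met (Sora is a registered non-profit; aggregate throughput is 3,740 units, under the 3,880 units limit; rent is paid in kind). Applying paragraphs (f)–(m): (f) operates (the compliance score is 43 points, below the 47 points limit), but is itself disapplied by (g): (g) operates against (f): assessed value is $306,500, less than the $350,000 limit. (h) applies (a current Annual Certificate is held), but is displaced by (i): (i) applies — a current Tier E Notice is held. (j) would limit (i) — a current Provisional Certificate is held — but (k) sets (j) aside: (k) applies — a current General Approval is held. (l) operates (the space is let for business use), but is itself disapplied by (m): (m) operates against (l): the property is publicly advertised. So (b) applies.
Exception (c) does not apply: a written lease is in place.
Exception (d)'s conditions are all satisfied: a current Class 4 Approval is held; the coverage ratio is 29%, meeting the 29% threshold. But applying paragraphs (n)–(o): (n) operates against (d): a current Annual Clearance is held. (o) is not triggered (the Class 3 Exemption Letter is not current), so (n) stands. So (d) is unavailable.
Exception (e) is satisfied on its face — the basement flat is part of the primary residence; a current Class 5 Clearance is held. But applying paragraphs (p)–(q): (p) operates against (e): the baseline figure is 1,023, meeting the 900 threshold. (q), which would lift (p), is not triggered — there is no Schedule 4 Notice in force. Exception (e) does not apply.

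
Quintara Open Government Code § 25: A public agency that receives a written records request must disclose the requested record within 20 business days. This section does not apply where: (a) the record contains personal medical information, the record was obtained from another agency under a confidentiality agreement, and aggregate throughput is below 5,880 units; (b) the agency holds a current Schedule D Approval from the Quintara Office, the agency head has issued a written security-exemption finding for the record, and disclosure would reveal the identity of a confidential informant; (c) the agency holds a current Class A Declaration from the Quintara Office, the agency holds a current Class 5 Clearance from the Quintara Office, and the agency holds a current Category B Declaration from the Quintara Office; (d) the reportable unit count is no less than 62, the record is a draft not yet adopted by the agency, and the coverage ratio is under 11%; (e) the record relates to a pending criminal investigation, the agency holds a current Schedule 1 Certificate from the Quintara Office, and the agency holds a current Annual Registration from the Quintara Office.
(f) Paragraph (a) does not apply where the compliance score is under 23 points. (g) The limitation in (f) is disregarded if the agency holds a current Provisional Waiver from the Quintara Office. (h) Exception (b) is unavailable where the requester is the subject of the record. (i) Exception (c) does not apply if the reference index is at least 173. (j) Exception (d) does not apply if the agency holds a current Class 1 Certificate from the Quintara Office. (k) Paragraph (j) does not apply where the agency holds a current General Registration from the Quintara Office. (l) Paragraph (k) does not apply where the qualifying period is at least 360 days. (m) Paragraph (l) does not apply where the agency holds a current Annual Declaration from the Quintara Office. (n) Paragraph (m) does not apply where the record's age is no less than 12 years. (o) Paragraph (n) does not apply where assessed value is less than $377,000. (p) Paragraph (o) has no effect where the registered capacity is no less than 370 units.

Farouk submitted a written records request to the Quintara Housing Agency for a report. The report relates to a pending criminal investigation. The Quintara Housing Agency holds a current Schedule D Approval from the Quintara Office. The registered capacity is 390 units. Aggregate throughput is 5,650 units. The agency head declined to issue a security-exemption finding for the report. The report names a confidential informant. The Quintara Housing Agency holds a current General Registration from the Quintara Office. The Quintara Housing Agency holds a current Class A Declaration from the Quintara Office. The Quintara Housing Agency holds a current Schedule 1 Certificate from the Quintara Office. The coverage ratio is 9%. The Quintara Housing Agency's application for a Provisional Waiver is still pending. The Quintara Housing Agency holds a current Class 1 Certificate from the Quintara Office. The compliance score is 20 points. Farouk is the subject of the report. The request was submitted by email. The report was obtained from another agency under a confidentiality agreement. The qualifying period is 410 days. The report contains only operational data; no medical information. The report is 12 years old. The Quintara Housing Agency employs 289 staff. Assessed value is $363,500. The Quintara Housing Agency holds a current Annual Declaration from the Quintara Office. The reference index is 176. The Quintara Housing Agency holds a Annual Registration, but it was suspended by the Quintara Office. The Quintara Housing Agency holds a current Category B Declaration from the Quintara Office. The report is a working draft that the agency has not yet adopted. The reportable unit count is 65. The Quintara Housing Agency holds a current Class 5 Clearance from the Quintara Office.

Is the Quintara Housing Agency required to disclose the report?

Yes — the Quintara Housing Agency must disclose the report.

Exception (a) requires that the record contains personal medical information; but the report contains only operational data, so (a) is unavailable.
Exception (b) fails — the agency head declined to issue a security-exemption finding.
All of (c)'s requirements are met (a current Class A Declaration is held; a current Class 5 Clearance is held; a current Category B Declaration is held). But: (i) operates against (c): the reference index is 176, meeting the 173 threshold. Exception (c) does not apply.
Exception (d)'s conditions are all satisfied: the reportable unit count is 65, meeting the 62 threshold; the report is an unadopted draft; the coverage ratio is 9%, under the 11% limit. But: (j) operates against (d): a current Class 1 Certificate is held. (k) would limit (j) — a current General Registration is held — but (l) sets (k) aside: (l) is triggered — the qualifying period is 410 days, meeting the 360 days threshold. (m) is engaged (a current Annual Declaration is held), but is itself disapplied by (n): (n) applies — the record's age is 12 years, meeting the 12 years threshold. (o) would limit (n) — assessed value is $363,500, less than the $377,000 limit — but (p) sets (o) aside: (p) operates against (o): the registered capacity is 390 units, meeting the 370 units threshold. So (d) is unavailable.
Exception (e) requires that the agency holds a current Annual Registration from the Quintara Office; but the Annual Registration is not current, so (e) is unavailable.
No exception displaces § 25.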